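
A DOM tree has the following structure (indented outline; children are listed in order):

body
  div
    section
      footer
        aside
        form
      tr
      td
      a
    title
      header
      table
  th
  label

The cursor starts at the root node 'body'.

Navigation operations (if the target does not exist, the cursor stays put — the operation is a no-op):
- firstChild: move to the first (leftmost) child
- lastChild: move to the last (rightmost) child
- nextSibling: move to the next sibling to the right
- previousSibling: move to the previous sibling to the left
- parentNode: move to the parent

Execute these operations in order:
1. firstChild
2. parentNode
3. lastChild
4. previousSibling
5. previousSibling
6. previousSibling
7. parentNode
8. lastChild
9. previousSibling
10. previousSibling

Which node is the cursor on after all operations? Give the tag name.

Answer: div

Derivation:
After 1 (firstChild): div
After 2 (parentNode): body
After 3 (lastChild): label
After 4 (previousSibling): th
After 5 (previousSibling): div
After 6 (previousSibling): div (no-op, stayed)
After 7 (parentNode): body
After 8 (lastChild): label
After 9 (previousSibling): th
After 10 (previousSibling): div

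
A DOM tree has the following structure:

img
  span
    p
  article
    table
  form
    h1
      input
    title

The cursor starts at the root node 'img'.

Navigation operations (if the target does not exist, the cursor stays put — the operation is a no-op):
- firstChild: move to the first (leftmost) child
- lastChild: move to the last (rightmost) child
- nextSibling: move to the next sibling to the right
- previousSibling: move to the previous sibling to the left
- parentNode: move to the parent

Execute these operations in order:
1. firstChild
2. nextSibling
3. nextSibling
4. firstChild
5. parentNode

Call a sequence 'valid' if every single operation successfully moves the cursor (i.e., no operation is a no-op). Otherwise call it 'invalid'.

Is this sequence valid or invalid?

Answer: valid

Derivation:
After 1 (firstChild): span
After 2 (nextSibling): article
After 3 (nextSibling): form
After 4 (firstChild): h1
After 5 (parentNode): form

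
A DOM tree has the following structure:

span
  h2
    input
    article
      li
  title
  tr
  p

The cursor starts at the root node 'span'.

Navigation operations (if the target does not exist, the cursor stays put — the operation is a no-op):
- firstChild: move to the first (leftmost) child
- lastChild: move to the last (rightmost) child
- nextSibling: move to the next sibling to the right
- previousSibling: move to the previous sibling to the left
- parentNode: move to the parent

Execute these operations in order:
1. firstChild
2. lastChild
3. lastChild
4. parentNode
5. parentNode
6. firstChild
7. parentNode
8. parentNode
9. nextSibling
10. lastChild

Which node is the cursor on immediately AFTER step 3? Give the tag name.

After 1 (firstChild): h2
After 2 (lastChild): article
After 3 (lastChild): li

Answer: li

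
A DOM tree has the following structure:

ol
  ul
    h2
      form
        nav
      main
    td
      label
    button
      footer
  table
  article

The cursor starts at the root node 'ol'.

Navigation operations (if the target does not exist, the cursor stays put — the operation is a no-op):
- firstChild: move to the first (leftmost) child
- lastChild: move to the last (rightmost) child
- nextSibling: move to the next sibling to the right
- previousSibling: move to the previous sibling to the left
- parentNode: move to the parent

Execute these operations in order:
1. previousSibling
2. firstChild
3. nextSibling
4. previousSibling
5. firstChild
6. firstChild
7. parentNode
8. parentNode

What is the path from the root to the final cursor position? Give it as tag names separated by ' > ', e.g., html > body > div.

After 1 (previousSibling): ol (no-op, stayed)
After 2 (firstChild): ul
After 3 (nextSibling): table
After 4 (previousSibling): ul
After 5 (firstChild): h2
After 6 (firstChild): form
After 7 (parentNode): h2
After 8 (parentNode): ul

Answer: ol > ul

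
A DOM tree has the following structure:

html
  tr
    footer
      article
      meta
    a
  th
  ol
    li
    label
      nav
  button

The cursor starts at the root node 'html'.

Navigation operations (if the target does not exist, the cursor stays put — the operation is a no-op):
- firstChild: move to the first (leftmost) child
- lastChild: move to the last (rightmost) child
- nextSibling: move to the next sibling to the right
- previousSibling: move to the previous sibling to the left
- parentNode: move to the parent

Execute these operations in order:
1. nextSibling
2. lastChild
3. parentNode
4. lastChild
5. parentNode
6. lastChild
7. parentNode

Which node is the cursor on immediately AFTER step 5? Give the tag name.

Answer: html

Derivation:
After 1 (nextSibling): html (no-op, stayed)
After 2 (lastChild): button
After 3 (parentNode): html
After 4 (lastChild): button
After 5 (parentNode): html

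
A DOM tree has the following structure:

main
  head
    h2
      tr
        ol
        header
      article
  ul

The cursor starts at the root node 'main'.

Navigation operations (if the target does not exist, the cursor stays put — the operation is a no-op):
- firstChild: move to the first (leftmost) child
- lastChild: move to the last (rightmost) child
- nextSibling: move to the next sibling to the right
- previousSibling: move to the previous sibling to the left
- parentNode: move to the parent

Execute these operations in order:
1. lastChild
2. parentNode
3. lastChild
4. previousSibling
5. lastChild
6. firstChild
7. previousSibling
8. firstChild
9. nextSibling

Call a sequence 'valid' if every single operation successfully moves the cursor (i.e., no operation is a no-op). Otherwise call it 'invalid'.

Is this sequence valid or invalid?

Answer: invalid

Derivation:
After 1 (lastChild): ul
After 2 (parentNode): main
After 3 (lastChild): ul
After 4 (previousSibling): head
After 5 (lastChild): h2
After 6 (firstChild): tr
After 7 (previousSibling): tr (no-op, stayed)
After 8 (firstChild): ol
After 9 (nextSibling): header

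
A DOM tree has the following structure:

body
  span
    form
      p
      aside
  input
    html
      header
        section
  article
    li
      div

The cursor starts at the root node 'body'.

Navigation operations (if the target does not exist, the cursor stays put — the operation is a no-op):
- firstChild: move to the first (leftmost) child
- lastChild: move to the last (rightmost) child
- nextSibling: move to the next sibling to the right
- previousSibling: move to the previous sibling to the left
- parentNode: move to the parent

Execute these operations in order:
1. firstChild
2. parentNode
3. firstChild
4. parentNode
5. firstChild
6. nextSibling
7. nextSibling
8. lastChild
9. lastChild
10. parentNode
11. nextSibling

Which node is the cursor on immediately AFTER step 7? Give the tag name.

Answer: article

Derivation:
After 1 (firstChild): span
After 2 (parentNode): body
After 3 (firstChild): span
After 4 (parentNode): body
After 5 (firstChild): span
After 6 (nextSibling): input
After 7 (nextSibling): article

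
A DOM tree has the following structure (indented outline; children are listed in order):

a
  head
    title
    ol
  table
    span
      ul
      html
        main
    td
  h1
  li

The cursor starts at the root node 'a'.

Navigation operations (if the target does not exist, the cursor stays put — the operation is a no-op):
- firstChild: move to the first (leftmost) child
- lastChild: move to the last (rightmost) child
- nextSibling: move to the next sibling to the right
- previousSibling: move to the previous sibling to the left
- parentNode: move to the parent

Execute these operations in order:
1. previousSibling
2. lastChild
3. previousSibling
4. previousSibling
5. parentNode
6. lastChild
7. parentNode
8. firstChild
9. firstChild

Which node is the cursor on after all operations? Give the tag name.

After 1 (previousSibling): a (no-op, stayed)
After 2 (lastChild): li
After 3 (previousSibling): h1
After 4 (previousSibling): table
After 5 (parentNode): a
After 6 (lastChild): li
After 7 (parentNode): a
After 8 (firstChild): head
After 9 (firstChild): title

Answer: title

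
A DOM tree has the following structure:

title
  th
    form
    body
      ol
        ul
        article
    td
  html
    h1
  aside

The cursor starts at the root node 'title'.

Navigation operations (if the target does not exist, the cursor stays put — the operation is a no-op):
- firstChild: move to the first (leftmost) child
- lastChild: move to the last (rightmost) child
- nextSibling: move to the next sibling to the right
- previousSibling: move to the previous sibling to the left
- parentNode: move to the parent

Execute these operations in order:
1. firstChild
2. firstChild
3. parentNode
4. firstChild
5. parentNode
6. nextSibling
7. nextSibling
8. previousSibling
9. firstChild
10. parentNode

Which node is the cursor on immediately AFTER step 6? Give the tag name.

Answer: html

Derivation:
After 1 (firstChild): th
After 2 (firstChild): form
After 3 (parentNode): th
After 4 (firstChild): form
After 5 (parentNode): th
After 6 (nextSibling): html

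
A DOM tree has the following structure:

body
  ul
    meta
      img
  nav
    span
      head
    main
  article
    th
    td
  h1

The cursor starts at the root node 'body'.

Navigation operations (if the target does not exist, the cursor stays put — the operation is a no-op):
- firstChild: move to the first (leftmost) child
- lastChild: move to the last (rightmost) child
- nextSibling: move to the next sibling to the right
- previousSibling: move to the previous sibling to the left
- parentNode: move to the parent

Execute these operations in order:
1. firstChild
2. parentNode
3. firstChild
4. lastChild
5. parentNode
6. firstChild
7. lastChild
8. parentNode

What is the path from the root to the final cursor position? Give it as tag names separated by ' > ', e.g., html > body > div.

Answer: body > ul > meta

Derivation:
After 1 (firstChild): ul
After 2 (parentNode): body
After 3 (firstChild): ul
After 4 (lastChild): meta
After 5 (parentNode): ul
After 6 (firstChild): meta
After 7 (lastChild): img
After 8 (parentNode): meta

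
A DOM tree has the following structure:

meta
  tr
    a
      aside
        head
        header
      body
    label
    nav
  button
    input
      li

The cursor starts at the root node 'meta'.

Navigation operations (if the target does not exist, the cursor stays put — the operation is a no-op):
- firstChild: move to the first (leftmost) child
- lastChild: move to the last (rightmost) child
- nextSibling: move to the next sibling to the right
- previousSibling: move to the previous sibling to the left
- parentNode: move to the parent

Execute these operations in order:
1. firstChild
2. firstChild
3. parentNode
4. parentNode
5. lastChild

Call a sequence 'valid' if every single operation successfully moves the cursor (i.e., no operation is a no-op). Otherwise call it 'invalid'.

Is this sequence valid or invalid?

Answer: valid

Derivation:
After 1 (firstChild): tr
After 2 (firstChild): a
After 3 (parentNode): tr
After 4 (parentNode): meta
After 5 (lastChild): button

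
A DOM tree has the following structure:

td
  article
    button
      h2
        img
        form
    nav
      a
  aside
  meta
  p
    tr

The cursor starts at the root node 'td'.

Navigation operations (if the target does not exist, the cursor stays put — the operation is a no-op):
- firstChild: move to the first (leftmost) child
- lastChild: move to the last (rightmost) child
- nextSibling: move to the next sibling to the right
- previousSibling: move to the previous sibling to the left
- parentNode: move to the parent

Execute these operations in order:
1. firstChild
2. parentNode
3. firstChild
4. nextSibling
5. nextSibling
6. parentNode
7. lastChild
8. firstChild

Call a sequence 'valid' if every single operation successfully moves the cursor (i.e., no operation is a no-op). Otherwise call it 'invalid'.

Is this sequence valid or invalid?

After 1 (firstChild): article
After 2 (parentNode): td
After 3 (firstChild): article
After 4 (nextSibling): aside
After 5 (nextSibling): meta
After 6 (parentNode): td
After 7 (lastChild): p
After 8 (firstChild): tr

Answer: valid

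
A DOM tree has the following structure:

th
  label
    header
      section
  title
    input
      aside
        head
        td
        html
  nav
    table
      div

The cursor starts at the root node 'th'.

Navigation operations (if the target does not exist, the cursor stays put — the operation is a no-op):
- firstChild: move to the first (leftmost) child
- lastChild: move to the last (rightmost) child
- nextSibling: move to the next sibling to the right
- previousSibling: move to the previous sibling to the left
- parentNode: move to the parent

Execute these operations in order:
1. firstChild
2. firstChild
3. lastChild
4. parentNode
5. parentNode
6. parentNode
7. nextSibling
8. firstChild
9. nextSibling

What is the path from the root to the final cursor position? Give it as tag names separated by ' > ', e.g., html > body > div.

Answer: th > title

Derivation:
After 1 (firstChild): label
After 2 (firstChild): header
After 3 (lastChild): section
After 4 (parentNode): header
After 5 (parentNode): label
After 6 (parentNode): th
After 7 (nextSibling): th (no-op, stayed)
After 8 (firstChild): label
After 9 (nextSibling): title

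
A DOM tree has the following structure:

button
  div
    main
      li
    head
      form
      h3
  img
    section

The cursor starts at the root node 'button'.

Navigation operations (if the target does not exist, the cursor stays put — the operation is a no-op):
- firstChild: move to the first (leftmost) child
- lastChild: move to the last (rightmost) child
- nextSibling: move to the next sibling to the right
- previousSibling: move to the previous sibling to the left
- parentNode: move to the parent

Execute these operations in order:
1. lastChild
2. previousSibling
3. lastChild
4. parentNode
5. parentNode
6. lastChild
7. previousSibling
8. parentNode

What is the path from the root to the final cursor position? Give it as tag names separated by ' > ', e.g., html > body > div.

After 1 (lastChild): img
After 2 (previousSibling): div
After 3 (lastChild): head
After 4 (parentNode): div
After 5 (parentNode): button
After 6 (lastChild): img
After 7 (previousSibling): div
After 8 (parentNode): button

Answer: button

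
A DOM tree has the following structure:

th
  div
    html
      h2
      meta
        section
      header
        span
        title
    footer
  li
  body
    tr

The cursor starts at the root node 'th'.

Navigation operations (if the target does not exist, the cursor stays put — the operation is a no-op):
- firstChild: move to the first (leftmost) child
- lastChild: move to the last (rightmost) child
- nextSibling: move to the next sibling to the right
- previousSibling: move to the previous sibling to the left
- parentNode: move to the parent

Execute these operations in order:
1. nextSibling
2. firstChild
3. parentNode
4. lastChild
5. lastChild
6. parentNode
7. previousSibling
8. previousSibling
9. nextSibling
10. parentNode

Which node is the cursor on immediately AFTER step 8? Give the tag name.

Answer: div

Derivation:
After 1 (nextSibling): th (no-op, stayed)
After 2 (firstChild): div
After 3 (parentNode): th
After 4 (lastChild): body
After 5 (lastChild): tr
After 6 (parentNode): body
After 7 (previousSibling): li
After 8 (previousSibling): div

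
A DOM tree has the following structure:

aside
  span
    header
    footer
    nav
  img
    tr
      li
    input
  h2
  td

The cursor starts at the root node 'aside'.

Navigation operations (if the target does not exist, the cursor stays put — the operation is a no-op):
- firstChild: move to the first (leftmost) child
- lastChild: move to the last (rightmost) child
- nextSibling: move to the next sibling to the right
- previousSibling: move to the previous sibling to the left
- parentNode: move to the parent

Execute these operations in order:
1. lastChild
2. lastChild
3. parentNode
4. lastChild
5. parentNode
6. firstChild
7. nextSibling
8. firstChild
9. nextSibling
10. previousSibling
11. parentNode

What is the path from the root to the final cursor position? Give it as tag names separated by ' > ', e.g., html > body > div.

After 1 (lastChild): td
After 2 (lastChild): td (no-op, stayed)
After 3 (parentNode): aside
After 4 (lastChild): td
After 5 (parentNode): aside
After 6 (firstChild): span
After 7 (nextSibling): img
After 8 (firstChild): tr
After 9 (nextSibling): input
After 10 (previousSibling): tr
After 11 (parentNode): img

Answer: aside > img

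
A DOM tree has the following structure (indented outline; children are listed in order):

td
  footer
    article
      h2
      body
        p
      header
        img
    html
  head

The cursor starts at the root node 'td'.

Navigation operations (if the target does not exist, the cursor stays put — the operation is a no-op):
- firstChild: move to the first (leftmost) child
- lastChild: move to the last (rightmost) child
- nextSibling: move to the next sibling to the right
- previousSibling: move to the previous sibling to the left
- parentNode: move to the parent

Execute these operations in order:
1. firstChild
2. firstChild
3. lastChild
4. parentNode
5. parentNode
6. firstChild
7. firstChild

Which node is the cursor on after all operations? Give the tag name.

After 1 (firstChild): footer
After 2 (firstChild): article
After 3 (lastChild): header
After 4 (parentNode): article
After 5 (parentNode): footer
After 6 (firstChild): article
After 7 (firstChild): h2

Answer: h2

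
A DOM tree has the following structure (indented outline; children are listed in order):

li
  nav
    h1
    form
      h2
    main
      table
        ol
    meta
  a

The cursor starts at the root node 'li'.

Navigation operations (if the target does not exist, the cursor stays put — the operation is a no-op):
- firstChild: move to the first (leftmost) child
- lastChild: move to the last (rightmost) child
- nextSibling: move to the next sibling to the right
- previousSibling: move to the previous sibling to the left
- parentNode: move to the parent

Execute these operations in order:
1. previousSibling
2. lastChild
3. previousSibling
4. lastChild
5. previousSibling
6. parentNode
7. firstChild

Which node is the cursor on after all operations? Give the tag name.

Answer: h1

Derivation:
After 1 (previousSibling): li (no-op, stayed)
After 2 (lastChild): a
After 3 (previousSibling): nav
After 4 (lastChild): meta
After 5 (previousSibling): main
After 6 (parentNode): nav
After 7 (firstChild): h1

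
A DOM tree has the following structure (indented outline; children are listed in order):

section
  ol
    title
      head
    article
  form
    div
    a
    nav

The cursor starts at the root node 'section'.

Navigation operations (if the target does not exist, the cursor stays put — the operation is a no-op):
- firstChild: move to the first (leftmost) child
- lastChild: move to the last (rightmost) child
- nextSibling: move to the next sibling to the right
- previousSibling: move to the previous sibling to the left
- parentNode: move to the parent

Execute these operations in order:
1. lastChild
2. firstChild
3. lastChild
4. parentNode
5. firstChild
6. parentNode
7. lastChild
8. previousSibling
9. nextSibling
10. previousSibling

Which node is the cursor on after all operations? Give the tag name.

After 1 (lastChild): form
After 2 (firstChild): div
After 3 (lastChild): div (no-op, stayed)
After 4 (parentNode): form
After 5 (firstChild): div
After 6 (parentNode): form
After 7 (lastChild): nav
After 8 (previousSibling): a
After 9 (nextSibling): nav
After 10 (previousSibling): a

Answer: a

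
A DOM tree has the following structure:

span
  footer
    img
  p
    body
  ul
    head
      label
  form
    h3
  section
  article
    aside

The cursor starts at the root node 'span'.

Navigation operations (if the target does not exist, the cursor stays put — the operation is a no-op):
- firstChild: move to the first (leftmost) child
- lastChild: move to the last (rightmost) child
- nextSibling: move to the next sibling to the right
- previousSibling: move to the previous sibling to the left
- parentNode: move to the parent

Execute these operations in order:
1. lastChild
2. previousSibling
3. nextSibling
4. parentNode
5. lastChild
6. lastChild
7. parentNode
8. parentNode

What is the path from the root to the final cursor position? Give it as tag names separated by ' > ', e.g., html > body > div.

After 1 (lastChild): article
After 2 (previousSibling): section
After 3 (nextSibling): article
After 4 (parentNode): span
After 5 (lastChild): article
After 6 (lastChild): aside
After 7 (parentNode): article
After 8 (parentNode): span

Answer: span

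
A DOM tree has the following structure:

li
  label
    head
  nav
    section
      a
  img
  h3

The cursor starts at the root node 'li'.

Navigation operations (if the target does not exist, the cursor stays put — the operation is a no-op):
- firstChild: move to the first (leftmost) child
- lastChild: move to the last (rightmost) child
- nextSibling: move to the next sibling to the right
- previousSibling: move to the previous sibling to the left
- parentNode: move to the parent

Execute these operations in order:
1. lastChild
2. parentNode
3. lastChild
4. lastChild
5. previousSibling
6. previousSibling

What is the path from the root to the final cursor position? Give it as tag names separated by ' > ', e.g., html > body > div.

After 1 (lastChild): h3
After 2 (parentNode): li
After 3 (lastChild): h3
After 4 (lastChild): h3 (no-op, stayed)
After 5 (previousSibling): img
After 6 (previousSibling): nav

Answer: li > nav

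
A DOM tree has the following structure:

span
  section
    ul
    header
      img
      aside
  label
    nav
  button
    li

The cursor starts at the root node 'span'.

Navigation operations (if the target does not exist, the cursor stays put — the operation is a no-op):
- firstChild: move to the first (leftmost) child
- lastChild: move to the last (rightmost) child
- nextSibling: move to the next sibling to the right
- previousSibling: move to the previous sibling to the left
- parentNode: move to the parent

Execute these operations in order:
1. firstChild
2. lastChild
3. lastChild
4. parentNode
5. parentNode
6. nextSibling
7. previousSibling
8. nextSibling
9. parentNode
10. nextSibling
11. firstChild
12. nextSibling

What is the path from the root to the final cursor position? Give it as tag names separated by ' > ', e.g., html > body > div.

After 1 (firstChild): section
After 2 (lastChild): header
After 3 (lastChild): aside
After 4 (parentNode): header
After 5 (parentNode): section
After 6 (nextSibling): label
After 7 (previousSibling): section
After 8 (nextSibling): label
After 9 (parentNode): span
After 10 (nextSibling): span (no-op, stayed)
After 11 (firstChild): section
After 12 (nextSibling): label

Answer: span > label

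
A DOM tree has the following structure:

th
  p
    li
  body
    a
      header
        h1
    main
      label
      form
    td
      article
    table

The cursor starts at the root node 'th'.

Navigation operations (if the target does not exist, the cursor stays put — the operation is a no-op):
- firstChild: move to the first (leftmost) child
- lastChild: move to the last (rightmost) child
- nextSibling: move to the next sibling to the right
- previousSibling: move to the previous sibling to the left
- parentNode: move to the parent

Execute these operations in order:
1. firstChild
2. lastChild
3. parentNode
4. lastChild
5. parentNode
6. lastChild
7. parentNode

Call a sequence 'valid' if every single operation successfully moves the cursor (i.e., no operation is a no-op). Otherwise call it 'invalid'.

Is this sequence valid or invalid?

Answer: valid

Derivation:
After 1 (firstChild): p
After 2 (lastChild): li
After 3 (parentNode): p
After 4 (lastChild): li
After 5 (parentNode): p
After 6 (lastChild): li
After 7 (parentNode): p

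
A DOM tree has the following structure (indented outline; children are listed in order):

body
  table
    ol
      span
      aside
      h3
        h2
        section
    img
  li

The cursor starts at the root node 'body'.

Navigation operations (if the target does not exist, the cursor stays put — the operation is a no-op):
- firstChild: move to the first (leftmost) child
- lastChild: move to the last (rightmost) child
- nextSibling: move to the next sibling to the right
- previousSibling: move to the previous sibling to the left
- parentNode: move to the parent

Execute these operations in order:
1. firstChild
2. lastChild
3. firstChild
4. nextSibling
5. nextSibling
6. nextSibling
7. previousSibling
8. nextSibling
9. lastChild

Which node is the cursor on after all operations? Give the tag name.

After 1 (firstChild): table
After 2 (lastChild): img
After 3 (firstChild): img (no-op, stayed)
After 4 (nextSibling): img (no-op, stayed)
After 5 (nextSibling): img (no-op, stayed)
After 6 (nextSibling): img (no-op, stayed)
After 7 (previousSibling): ol
After 8 (nextSibling): img
After 9 (lastChild): img (no-op, stayed)

Answer: img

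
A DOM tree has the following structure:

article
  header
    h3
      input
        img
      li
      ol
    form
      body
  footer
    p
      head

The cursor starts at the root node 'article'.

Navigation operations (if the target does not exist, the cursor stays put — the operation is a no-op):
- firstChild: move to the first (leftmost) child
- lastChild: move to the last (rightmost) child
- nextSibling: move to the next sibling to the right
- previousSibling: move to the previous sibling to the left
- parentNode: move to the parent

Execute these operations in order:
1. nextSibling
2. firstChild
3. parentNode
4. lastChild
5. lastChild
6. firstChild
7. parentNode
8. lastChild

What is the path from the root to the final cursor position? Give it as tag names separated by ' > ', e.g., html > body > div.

Answer: article > footer > p > head

Derivation:
After 1 (nextSibling): article (no-op, stayed)
After 2 (firstChild): header
After 3 (parentNode): article
After 4 (lastChild): footer
After 5 (lastChild): p
After 6 (firstChild): head
After 7 (parentNode): p
After 8 (lastChild): head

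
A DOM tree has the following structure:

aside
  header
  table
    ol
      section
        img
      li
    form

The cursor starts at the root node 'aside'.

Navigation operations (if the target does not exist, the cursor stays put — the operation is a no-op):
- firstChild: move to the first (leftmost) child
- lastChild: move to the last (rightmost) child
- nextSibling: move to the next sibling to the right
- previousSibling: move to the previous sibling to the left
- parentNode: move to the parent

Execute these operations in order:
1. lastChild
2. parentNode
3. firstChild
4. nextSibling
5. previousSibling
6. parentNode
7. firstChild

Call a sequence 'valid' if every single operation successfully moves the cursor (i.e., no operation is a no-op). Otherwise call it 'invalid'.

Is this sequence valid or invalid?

Answer: valid

Derivation:
After 1 (lastChild): table
After 2 (parentNode): aside
After 3 (firstChild): header
After 4 (nextSibling): table
After 5 (previousSibling): header
After 6 (parentNode): aside
After 7 (firstChild): header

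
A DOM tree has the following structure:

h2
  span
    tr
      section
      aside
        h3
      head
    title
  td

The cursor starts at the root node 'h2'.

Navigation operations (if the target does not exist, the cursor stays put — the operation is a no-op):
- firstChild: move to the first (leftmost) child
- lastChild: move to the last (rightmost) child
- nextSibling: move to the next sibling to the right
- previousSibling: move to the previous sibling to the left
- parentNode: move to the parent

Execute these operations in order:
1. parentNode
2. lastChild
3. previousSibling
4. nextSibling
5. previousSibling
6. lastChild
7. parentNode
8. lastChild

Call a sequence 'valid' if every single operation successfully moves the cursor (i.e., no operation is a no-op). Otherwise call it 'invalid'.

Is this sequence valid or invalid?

Answer: invalid

Derivation:
After 1 (parentNode): h2 (no-op, stayed)
After 2 (lastChild): td
After 3 (previousSibling): span
After 4 (nextSibling): td
After 5 (previousSibling): span
After 6 (lastChild): title
After 7 (parentNode): span
After 8 (lastChild): title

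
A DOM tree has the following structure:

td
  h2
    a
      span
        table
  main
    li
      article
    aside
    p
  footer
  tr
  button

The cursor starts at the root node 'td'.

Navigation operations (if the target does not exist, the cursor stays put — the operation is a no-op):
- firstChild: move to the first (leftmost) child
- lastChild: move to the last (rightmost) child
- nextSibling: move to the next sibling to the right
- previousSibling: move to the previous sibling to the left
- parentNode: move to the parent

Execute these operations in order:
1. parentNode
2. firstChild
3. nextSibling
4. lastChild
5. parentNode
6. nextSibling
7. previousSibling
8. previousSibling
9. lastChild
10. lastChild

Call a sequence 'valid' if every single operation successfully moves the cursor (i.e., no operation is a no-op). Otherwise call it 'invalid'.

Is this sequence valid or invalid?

Answer: invalid

Derivation:
After 1 (parentNode): td (no-op, stayed)
After 2 (firstChild): h2
After 3 (nextSibling): main
After 4 (lastChild): p
After 5 (parentNode): main
After 6 (nextSibling): footer
After 7 (previousSibling): main
After 8 (previousSibling): h2
After 9 (lastChild): a
After 10 (lastChild): span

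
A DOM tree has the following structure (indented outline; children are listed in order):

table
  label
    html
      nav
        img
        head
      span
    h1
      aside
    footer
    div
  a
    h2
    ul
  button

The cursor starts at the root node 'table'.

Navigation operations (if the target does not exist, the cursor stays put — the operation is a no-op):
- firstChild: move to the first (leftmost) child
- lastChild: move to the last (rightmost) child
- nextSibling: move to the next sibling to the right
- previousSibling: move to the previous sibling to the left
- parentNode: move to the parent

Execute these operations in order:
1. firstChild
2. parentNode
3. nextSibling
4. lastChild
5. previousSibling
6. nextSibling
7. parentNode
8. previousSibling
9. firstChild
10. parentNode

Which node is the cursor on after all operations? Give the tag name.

After 1 (firstChild): label
After 2 (parentNode): table
After 3 (nextSibling): table (no-op, stayed)
After 4 (lastChild): button
After 5 (previousSibling): a
After 6 (nextSibling): button
After 7 (parentNode): table
After 8 (previousSibling): table (no-op, stayed)
After 9 (firstChild): label
After 10 (parentNode): table

Answer: table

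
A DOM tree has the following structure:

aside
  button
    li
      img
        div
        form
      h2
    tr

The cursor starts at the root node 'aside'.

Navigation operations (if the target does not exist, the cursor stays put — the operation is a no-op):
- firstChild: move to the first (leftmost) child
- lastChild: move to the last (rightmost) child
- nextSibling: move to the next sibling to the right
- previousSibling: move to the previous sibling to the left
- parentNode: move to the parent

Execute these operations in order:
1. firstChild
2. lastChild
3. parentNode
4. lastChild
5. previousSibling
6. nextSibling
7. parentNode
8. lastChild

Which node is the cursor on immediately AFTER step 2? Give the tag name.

Answer: tr

Derivation:
After 1 (firstChild): button
After 2 (lastChild): tr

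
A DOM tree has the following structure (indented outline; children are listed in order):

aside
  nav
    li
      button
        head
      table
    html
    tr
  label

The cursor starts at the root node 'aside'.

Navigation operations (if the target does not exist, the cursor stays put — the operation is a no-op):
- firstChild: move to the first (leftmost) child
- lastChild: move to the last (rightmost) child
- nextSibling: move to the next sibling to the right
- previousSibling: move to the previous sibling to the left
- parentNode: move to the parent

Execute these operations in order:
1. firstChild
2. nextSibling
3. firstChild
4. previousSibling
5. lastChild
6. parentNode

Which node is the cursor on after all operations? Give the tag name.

Answer: nav

Derivation:
After 1 (firstChild): nav
After 2 (nextSibling): label
After 3 (firstChild): label (no-op, stayed)
After 4 (previousSibling): nav
After 5 (lastChild): tr
After 6 (parentNode): nav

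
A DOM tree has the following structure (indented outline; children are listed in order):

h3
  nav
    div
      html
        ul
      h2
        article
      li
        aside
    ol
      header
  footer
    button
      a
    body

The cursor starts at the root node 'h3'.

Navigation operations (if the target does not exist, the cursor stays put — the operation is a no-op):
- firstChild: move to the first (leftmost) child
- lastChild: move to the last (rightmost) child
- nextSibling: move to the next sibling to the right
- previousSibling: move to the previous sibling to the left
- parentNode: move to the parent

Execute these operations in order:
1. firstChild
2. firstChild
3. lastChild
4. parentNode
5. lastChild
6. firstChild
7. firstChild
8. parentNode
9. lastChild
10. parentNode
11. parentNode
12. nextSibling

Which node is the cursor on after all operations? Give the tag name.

Answer: ol

Derivation:
After 1 (firstChild): nav
After 2 (firstChild): div
After 3 (lastChild): li
After 4 (parentNode): div
After 5 (lastChild): li
After 6 (firstChild): aside
After 7 (firstChild): aside (no-op, stayed)
After 8 (parentNode): li
After 9 (lastChild): aside
After 10 (parentNode): li
After 11 (parentNode): div
After 12 (nextSibling): ol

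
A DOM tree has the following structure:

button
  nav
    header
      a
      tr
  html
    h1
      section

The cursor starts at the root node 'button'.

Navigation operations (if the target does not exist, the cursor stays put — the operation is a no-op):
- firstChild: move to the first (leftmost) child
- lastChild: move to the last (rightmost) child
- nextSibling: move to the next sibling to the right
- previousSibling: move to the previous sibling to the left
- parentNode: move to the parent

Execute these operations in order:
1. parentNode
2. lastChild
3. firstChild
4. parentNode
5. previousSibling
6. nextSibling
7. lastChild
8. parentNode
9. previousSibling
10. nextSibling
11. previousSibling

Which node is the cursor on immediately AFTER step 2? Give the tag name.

Answer: html

Derivation:
After 1 (parentNode): button (no-op, stayed)
After 2 (lastChild): html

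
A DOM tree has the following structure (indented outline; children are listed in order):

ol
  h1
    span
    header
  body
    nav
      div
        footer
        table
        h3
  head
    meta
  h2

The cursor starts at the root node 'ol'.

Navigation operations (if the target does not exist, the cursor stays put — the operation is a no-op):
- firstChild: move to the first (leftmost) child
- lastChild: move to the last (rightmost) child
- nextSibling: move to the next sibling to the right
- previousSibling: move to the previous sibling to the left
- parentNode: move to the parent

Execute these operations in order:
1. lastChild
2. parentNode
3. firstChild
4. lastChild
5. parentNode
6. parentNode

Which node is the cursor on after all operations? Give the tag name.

After 1 (lastChild): h2
After 2 (parentNode): ol
After 3 (firstChild): h1
After 4 (lastChild): header
After 5 (parentNode): h1
After 6 (parentNode): ol

Answer: ol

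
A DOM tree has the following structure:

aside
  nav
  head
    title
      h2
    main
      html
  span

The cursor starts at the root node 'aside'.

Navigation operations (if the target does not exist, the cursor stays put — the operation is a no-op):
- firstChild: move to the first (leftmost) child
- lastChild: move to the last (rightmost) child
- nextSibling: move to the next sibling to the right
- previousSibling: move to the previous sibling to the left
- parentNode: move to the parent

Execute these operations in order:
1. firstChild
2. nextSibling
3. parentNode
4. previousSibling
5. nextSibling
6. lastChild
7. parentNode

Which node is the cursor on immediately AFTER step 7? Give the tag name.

After 1 (firstChild): nav
After 2 (nextSibling): head
After 3 (parentNode): aside
After 4 (previousSibling): aside (no-op, stayed)
After 5 (nextSibling): aside (no-op, stayed)
After 6 (lastChild): span
After 7 (parentNode): aside

Answer: aside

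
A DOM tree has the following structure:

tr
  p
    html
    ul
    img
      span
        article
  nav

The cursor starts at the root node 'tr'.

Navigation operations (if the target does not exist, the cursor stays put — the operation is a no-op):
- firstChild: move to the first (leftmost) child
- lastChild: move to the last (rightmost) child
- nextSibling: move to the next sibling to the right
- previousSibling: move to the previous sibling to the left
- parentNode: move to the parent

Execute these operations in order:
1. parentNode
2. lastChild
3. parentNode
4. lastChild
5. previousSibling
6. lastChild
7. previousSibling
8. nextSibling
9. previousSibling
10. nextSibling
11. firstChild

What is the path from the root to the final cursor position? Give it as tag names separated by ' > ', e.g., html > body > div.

After 1 (parentNode): tr (no-op, stayed)
After 2 (lastChild): nav
After 3 (parentNode): tr
After 4 (lastChild): nav
After 5 (previousSibling): p
After 6 (lastChild): img
After 7 (previousSibling): ul
After 8 (nextSibling): img
After 9 (previousSibling): ul
After 10 (nextSibling): img
After 11 (firstChild): span

Answer: tr > p > img > span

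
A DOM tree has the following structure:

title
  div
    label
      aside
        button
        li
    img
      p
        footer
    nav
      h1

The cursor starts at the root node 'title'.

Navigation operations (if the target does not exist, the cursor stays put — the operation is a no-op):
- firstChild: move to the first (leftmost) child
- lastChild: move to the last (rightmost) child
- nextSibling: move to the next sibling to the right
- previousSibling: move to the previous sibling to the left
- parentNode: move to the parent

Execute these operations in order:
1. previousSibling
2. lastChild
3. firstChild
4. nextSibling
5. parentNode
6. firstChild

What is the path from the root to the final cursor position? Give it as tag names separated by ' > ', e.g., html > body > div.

Answer: title > div > label

Derivation:
After 1 (previousSibling): title (no-op, stayed)
After 2 (lastChild): div
After 3 (firstChild): label
After 4 (nextSibling): img
After 5 (parentNode): div
After 6 (firstChild): label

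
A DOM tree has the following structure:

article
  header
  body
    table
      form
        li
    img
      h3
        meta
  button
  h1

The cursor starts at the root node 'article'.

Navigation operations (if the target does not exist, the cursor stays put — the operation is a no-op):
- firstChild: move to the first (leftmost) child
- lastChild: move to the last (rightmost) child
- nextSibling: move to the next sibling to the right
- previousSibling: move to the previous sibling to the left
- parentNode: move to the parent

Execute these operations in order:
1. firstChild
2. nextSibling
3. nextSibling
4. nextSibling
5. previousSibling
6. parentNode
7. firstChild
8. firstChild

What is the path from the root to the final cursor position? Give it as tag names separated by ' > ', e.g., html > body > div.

After 1 (firstChild): header
After 2 (nextSibling): body
After 3 (nextSibling): button
After 4 (nextSibling): h1
After 5 (previousSibling): button
After 6 (parentNode): article
After 7 (firstChild): header
After 8 (firstChild): header (no-op, stayed)

Answer: article > header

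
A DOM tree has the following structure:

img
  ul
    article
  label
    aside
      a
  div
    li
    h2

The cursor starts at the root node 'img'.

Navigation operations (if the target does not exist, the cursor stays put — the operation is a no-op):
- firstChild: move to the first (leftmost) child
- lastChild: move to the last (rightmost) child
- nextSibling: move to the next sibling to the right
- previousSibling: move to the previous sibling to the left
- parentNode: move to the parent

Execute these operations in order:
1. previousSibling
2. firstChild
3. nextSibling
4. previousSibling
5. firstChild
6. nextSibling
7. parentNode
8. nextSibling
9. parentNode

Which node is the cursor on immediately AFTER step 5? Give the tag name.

Answer: article

Derivation:
After 1 (previousSibling): img (no-op, stayed)
After 2 (firstChild): ul
After 3 (nextSibling): label
After 4 (previousSibling): ul
After 5 (firstChild): article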